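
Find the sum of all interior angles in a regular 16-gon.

The sum of interior angles of an n-sided polygon is (n - 2) * 180.
For n = 16: (16 - 2) * 180 = 14 * 180 = 2520 degrees.

2520 degrees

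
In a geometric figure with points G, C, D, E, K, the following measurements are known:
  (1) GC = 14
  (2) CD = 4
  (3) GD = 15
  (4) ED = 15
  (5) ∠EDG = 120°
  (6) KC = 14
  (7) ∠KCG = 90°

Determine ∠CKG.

Step 1: By the law of cosines on triangle KCG: KG² = 14² + 14² − 2·14·14·cos(90°) = 392, so KG = 14·√2.
Step 2: By the inverse law of cosines on triangle CKG: cos(∠CKG) = (14² + (14·√2)² − 14²) / (2·14·14·√2) = 392/554.37 = 0.7071, so ∠CKG = 45°.

Therefore, the measure of angle ∠CKG = 45°.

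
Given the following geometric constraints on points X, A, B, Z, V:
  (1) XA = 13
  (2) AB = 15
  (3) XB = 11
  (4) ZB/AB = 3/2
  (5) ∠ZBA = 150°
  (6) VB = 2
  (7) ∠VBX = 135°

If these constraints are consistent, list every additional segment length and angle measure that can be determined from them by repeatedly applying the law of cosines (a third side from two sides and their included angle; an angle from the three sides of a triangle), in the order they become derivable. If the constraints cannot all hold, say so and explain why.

The constraints are consistent. Derivable facts, in order:
After 1 step:
- AZ ≈ 36.27
- XV ≈ 12.49
- ∠ABX = 57.56°
- ∠AXB = 76.86°
- ∠BAX = 45.57°
After 2 steps:
- ∠AZB = 11.93°
- ∠BAZ = 18.07°
- ∠BVX = 38.5°
- ∠BXV = 6.5°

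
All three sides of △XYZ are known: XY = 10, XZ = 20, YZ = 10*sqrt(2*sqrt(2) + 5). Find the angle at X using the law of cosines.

By the inverse law of cosines: cos(X) = (XY² + XZ² - YZ²) / (2 × XY × XZ)
cos(X) = (10² + 20² - (10*sqrt(2*sqrt(2) + 5))²) / (2 × 10 × 20)
cos(X) = (100 + 400 - (200*sqrt(2) + 500)) / 400
cos(X) = -sqrt(2)/2
X = arccos(-sqrt(2)/2) = 135°

135°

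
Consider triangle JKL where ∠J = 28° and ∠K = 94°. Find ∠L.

angle L = 180 - 28 - 94 = 58 degrees.

58 degrees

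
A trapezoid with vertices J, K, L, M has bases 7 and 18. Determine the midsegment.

midsegment = (7 + 18) / 2 = 25 / 2 = 25/2

25/2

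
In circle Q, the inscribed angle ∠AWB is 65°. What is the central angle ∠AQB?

By the inscribed angle theorem, the central angle is twice the inscribed angle.
Central angle = 2 × 65° = 130°

130°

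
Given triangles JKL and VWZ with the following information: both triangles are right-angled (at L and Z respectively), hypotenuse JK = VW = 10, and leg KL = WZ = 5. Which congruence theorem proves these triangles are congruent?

Consider the given information: both triangles are right-angled (at L and Z respectively), hypotenuse JK = VW = 10, and leg KL = WZ = 5
This is not SSS or ASA: SSS requires all three pairs of sides, but we don't have that. ASA requires two angles and the side between them.
The correct criterion is HL. The hypotenuse and one leg of two right triangles are equal (Hypotenuse-Leg).

HL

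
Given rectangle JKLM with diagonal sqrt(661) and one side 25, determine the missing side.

Using the Pythagorean theorem: d^2 = a^2 + b^2
b^2 = d^2 - a^2
b^2 = 661 - 625
b^2 = 36
b = sqrt(36) = 6

6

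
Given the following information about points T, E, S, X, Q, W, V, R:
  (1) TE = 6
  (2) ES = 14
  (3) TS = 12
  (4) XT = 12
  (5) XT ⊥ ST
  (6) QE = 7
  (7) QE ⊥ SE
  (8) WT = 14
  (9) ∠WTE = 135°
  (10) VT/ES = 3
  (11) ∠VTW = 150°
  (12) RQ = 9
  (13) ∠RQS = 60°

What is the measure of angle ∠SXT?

Step 1: By the law of cosines on triangle XTS: XS² = 12² + 12² − 2·12·12·cos(90°) = 288, so XS = 12·√2.
Step 2: By the inverse law of cosines on triangle SXT: cos(∠SXT) = ((12·√2)² + 12² − 12²) / (2·12·√2·12) = 288/407.29 = 0.7071, so ∠SXT = 45°.

Therefore, the measure of angle ∠SXT = 45°.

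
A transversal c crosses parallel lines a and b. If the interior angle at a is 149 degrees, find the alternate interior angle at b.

Alternate interior angles formed by parallel lines and a transversal are equal.
The given angle is 149 degrees.
The alternate interior angle = 149 degrees.

149 degrees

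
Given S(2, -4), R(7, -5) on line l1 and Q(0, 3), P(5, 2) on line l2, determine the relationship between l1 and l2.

Slope of line 1: m1 = (-5 - -4)/(7 - 2) = -1/5 = -1/5
Slope of line 2: m2 = (2 - 3)/(5 - 0) = -1/5 = -1/5
m1 = m2, so the lines are parallel.

Parallel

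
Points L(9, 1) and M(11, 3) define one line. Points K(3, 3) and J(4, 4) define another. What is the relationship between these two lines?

Slope of line 1: m1 = (3 - 1)/(11 - 9) = 2/2 = 1
Slope of line 2: m2 = (4 - 3)/(4 - 3) = 1/1 = 1
Since m1 = m2 = 1, the lines are parallel.

Parallel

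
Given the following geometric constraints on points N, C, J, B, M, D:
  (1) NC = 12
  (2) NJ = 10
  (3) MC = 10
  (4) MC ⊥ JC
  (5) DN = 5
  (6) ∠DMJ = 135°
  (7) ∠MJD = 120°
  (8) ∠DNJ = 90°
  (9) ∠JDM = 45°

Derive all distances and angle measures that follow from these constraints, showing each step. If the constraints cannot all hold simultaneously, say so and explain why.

These constraints are not satisfiable: (6), (7) and (9) are the three interior angles of triangle DMJ, which must sum to 180°, but 135° + 120° + 45° = 300°. No planar figure meets all of them, so nothing further can be derived.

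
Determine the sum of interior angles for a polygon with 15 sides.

The sum of interior angles of an n-sided polygon is (n - 2) * 180.
For n = 15: (15 - 2) * 180 = 13 * 180 = 2340 degrees.

2340 degrees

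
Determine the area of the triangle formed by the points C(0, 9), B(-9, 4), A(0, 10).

The Shoelace formula computes the area from vertex coordinates by summing cross products.
For vertices (0,9), (-9,4), (0,10):
Signed sum = 0*4 - -9*9 + -9*10 - 0*4 + 0*9 - 0*10
= 81 + -90 + 0 = -9
Area = (1/2)|-9| = 9/2.

9/2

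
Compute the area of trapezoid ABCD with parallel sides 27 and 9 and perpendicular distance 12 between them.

Area = (27 + 9) * 12 / 2 = 432 / 2 = 216

216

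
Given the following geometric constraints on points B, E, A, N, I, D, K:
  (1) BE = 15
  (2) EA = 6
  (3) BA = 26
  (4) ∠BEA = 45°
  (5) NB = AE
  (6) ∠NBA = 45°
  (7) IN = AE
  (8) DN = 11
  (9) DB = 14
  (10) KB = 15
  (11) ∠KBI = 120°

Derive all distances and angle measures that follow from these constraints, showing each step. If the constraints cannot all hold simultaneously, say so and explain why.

These constraints are not satisfiable: by the triangle inequality in triangle EBA, (1) BE = 15 and (2) EA = 6 force BA ≤ 15 + 6 = 21, but (3) says BA = 26. No planar figure meets all of them, so nothing further can be derived.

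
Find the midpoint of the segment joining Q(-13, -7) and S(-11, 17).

M = ((x₁ + x₂)/2, (y₁ + y₂)/2)
= ((-13 + -11)/2, (-7 + 17)/2)
= (-24/2, 10/2) = (-12, 5)

(-12, 5)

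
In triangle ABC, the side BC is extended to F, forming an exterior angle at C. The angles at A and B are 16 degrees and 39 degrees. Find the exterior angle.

Exterior angle = 16 + 39 = 55 degrees (exterior angle theorem).

55 degrees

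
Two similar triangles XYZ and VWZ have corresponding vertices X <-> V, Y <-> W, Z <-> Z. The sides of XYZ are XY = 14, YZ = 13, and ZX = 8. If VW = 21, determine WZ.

Similar triangles have proportional sides. Setting up the proportion:
VW / XY = WZ / YZ
21 / 14 = WZ / 13
WZ = 13 * 21 / 14 = 39/2.

39/2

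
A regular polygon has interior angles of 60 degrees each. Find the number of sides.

The exterior angle is the supplement of the interior angle: 180 - 60 = 120 degrees.
Since the exterior angles of any convex polygon sum to 360 degrees, the number of sides is 360 / 120 = 3.

3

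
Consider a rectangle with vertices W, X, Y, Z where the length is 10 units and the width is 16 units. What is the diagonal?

d = sqrt(10^2 + 16^2) = sqrt(356) = 2*sqrt(89)

2*sqrt(89)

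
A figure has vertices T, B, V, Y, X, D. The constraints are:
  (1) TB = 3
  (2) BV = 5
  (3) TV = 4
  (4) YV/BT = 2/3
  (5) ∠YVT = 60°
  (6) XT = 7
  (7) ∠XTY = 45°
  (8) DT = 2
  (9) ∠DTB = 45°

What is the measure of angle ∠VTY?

From the given relations: YV = 2/3·BT = 2/3·3 = 2.
Step 1: By the law of cosines on triangle TVY: TY² = 4² + 2² − 2·4·2·cos(60°) = 12, so TY = 2·√3.
Step 2: By the inverse law of cosines on triangle VTY: cos(∠VTY) = (4² + (2·√3)² − 2²) / (2·4·2·√3) = 24/27.71 = 0.866, so ∠VTY = 30°.

Therefore, the measure of angle ∠VTY = 30°.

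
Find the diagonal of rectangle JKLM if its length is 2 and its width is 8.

d = sqrt(2^2 + 8^2) = sqrt(68) = 2*sqrt(17)

2*sqrt(17)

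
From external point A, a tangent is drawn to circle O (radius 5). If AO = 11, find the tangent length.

tangent = √(d² - r²) = √(11² - 5²) = √(121 - 25) = √96 = 4*sqrt(6)

4*sqrt(6)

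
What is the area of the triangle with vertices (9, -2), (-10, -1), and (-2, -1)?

The Shoelace formula computes the area from vertex coordinates by summing cross products.
For vertices (9,-2), (-10,-1), (-2,-1):
Signed sum = 9*-1 - -10*-2 + -10*-1 - -2*-1 + -2*-2 - 9*-1
= -29 + 8 + 13 = -8
Area = (1/2)|-8| = 4.

4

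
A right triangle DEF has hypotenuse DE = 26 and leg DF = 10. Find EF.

Rearranging the Pythagorean theorem to solve for the unknown leg:
leg^2 = hypotenuse^2 - known_leg^2 = 676 - 100 = 576
leg = sqrt(576) = 24.

24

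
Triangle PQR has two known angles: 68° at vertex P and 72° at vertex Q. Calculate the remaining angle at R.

The interior angles sum to 180°: angle R = 180 - 68 - 72 = 40°.
The triangle is acute (angles 68°, 72°, 40°).

40 degrees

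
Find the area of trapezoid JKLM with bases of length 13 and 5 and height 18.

Area of a trapezoid = (base1 + base2) * height / 2
Area = (13 + 5) * 18 / 2
Area = 18 * 18 / 2
Area = 324 / 2
Area = 162

162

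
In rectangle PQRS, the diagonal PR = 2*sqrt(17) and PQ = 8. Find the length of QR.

Using the Pythagorean theorem: d^2 = a^2 + b^2
b^2 = d^2 - a^2
b^2 = 68 - 64
b^2 = 4
b = sqrt(4) = 2

2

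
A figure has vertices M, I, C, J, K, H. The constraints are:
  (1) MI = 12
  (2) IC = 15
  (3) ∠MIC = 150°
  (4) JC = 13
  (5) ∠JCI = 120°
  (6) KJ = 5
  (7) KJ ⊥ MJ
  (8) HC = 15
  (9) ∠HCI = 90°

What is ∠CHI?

Step 1: By the law of cosines on triangle HCI: HI² = 15² + 15² − 2·15·15·cos(90°) = 450, so HI = 15·√2.
Step 2: By the inverse law of cosines on triangle CHI: cos(∠CHI) = (15² + (15·√2)² − 15²) / (2·15·15·√2) = 450/636.4 = 0.7071, so ∠CHI = 45°.

Therefore, the measure of angle ∠CHI = 45°.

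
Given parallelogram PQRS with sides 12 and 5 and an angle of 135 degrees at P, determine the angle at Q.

In a parallelogram, consecutive angles are supplementary (sum to 180°).
angle Q = 180 - angle P
angle Q = 180 - 135
angle Q = 45 degrees

45 degrees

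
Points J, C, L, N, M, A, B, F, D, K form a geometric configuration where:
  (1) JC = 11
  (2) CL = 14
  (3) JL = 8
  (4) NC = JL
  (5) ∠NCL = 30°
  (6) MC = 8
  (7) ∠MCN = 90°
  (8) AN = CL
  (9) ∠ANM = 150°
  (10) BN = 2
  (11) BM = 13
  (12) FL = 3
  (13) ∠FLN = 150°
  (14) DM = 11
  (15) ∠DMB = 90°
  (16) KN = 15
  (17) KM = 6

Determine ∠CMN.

From the given relations: NC = JL = 8.
Step 1: By the law of cosines on triangle MCN: MN² = 8² + 8² − 2·8·8·cos(90°) = 128, so MN = 8·√2.
Step 2: By the inverse law of cosines on triangle CMN: cos(∠CMN) = (8² + (8·√2)² − 8²) / (2·8·8·√2) = 128/181.02 = 0.7071, so ∠CMN = 45°.

Therefore, the measure of angle ∠CMN = 45°.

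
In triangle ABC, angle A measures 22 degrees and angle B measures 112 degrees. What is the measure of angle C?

Let angle C = x. Then 22 + 112 + x = 180.
x = 180 - 134 = 46 degrees.

46 degrees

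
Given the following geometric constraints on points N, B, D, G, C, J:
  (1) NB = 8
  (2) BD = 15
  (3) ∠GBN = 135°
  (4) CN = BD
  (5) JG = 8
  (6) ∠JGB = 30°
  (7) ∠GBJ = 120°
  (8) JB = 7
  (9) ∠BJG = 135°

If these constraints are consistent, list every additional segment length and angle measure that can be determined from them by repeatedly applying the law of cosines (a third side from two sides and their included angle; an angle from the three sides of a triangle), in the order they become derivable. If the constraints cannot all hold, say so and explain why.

These constraints are not satisfiable: (6), (7) and (9) are the three interior angles of triangle JGB, which must sum to 180°, but 30° + 120° + 135° = 285°. No planar figure meets all of them, so nothing further can be derived.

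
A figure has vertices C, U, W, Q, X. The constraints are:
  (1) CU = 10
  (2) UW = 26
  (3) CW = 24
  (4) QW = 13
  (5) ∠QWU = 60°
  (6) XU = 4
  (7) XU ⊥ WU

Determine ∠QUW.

Step 1: By the law of cosines on triangle UWQ: UQ² = 26² + 13² − 2·26·13·cos(60°) = 507, so UQ = 13·√3.
Step 2: By the inverse law of cosines on triangle QUW: cos(∠QUW) = ((13·√3)² + 26² − 13²) / (2·13·√3·26) = 1014/1170.87 = 0.866, so ∠QUW = 30°.

Therefore, the measure of angle ∠QUW = 30°.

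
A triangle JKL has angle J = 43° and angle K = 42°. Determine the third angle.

The interior angles sum to 180°: angle L = 180 - 43 - 42 = 95°.
The triangle is obtuse (angles 43°, 42°, 95°).

95 degrees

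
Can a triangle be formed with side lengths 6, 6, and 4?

Sort the sides: 4, 6, 6.
It suffices to check that the sum of the two smallest exceeds the largest:
4 + 6 = 10 > 6. ✓
Yes, a valid triangle can be formed.

Yes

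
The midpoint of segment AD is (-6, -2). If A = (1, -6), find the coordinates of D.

Using the midpoint formula: M = ((x1 + x2)/2, (y1 + y2)/2)
We know M = (-6, -2) and A = (1, -6)
For x: -6 = (1 + x2)/2, so x2 = 2*-6 - 1 = -13
For y: -2 = (-6 + y2)/2, so y2 = 2*-2 - -6 = 2
D = (-13, 2)

(-13, 2)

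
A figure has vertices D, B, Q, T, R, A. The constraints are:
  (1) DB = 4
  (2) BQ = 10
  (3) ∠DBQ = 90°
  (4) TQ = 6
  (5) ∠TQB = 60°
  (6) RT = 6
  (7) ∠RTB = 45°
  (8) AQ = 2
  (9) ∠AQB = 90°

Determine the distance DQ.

Step 1: By the law of cosines on triangle DBQ: DQ² = 4² + 10² − 2·4·10·cos(90°) = 116, so DQ = 2·√29.

Therefore, the length of DQ = 2·√29.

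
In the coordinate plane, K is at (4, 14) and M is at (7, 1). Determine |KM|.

d = sqrt((3)^2 + (-13)^2) = sqrt(178)

sqrt(178)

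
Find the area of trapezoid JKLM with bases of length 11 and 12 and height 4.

A trapezoid's area equals the midsegment times the height.
The midsegment is (11 + 12) / 2 = 23/2.
Area = 23/2 * 4 = 46.

46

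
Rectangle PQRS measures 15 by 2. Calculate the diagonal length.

d = sqrt(15^2 + 2^2) = sqrt(229)

sqrt(229)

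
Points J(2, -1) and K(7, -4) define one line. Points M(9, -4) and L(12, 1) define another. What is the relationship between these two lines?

Slope of line 1: m1 = (-4 - -1)/(7 - 2) = -3/5 = -3/5
Slope of line 2: m2 = (1 - -4)/(12 - 9) = 5/3 = 5/3
m1 * m2 = (-3/5) * (5/3) = -1 = -1, so the lines are perpendicular.

Perpendicular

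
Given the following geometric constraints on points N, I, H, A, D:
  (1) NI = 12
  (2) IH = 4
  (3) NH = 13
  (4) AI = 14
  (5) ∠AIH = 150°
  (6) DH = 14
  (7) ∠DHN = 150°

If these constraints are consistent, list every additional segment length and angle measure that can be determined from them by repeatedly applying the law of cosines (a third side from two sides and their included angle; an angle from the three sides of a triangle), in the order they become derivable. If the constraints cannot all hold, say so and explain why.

The constraints are consistent. Derivable facts, in order:
After 1 step:
- HA ≈ 17.58
- ND ≈ 26.08
- ∠HIN = 95.38°
- ∠HNI = 17.84°
- ∠IHN = 66.78°
After 2 steps:
- ∠AHI = 23.47°
- ∠DNH = 15.57°
- ∠HAI = 6.53°
- ∠HDN = 14.43°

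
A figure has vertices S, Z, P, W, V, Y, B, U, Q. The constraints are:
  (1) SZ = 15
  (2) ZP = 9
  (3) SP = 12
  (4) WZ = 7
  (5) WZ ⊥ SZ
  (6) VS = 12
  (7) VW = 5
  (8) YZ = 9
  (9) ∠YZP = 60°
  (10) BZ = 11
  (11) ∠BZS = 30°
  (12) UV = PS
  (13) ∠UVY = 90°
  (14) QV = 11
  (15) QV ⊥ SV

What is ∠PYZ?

Step 1: By the law of cosines on triangle YZP: YP² = 9² + 9² − 2·9·9·cos(60°) = 81, so YP = 9.
Step 2: By the inverse law of cosines on triangle PYZ: cos(∠PYZ) = (9² + 9² − 9²) / (2·9·9) = 81/162 = 0.5, so ∠PYZ = 60°.

Therefore, the measure of angle ∠PYZ = 60°.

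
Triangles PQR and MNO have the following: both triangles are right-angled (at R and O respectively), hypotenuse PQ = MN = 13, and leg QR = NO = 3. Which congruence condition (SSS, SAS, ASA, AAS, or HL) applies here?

The given information matches HL: The hypotenuse and one leg of two right triangles are equal (Hypotenuse-Leg).

HL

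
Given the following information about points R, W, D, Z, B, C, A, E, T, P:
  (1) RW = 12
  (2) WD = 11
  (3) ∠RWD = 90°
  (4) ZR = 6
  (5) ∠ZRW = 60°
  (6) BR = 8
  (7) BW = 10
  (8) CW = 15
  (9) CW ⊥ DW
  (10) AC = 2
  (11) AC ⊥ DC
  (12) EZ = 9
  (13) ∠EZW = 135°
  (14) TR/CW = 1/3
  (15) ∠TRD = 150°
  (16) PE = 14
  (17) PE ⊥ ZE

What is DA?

Step 1: By the law of cosines on triangle CWD: CD² = 15² + 11² − 2·15·11·cos(90°) = 346, so CD ≈ 18.6.
Step 2: By the law of cosines on triangle DCA: DA² = 18.6² + 2² − 2·18.6·2·cos(90°) = 350, so DA = 5·√14.

Therefore, the length of DA = 5·√14.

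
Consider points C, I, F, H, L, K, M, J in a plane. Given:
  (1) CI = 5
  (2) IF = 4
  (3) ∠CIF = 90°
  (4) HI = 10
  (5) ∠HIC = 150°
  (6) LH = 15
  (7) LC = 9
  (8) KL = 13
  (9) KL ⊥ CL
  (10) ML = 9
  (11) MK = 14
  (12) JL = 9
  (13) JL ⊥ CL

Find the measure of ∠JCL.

Step 1: By the law of cosines on triangle CLJ: CJ² = 9² + 9² − 2·9·9·cos(90°) = 162, so CJ = 9·√2.
Step 2: By the inverse law of cosines on triangle JCL: cos(∠JCL) = ((9·√2)² + 9² − 9²) / (2·9·√2·9) = 162/229.1 = 0.7071, so ∠JCL = 45°.

Therefore, the measure of angle ∠JCL = 45°.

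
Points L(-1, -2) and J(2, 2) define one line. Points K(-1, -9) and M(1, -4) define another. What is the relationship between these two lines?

Slope of line 1: m1 = (2 - -2)/(2 - -1) = 4/3 = 4/3
Slope of line 2: m2 = (-4 - -9)/(1 - -1) = 5/2 = 5/2
For parallel lines we need equal slopes: 4/3 != 5/2.
For perpendicular lines we need m1*m2 = -1: (4/3)(5/2) = 10/3 != -1.
Since neither condition holds, the lines are neither parallel nor perpendicular.

Neither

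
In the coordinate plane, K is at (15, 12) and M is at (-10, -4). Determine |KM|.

The horizontal distance is |-10 - 15| = 25 and the vertical distance is |-4 - 12| = 16.
By the Pythagorean theorem, d = sqrt(25^2 + 16^2) = sqrt(881).

sqrt(881)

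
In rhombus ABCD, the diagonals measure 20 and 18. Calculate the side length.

The diagonals of a rhombus bisect each other at right angles.
Half-diagonals: 20/2 = 10 and 18/2 = 9
side = sqrt(10^2 + 9^2)
side = sqrt(100 + 81)
side = sqrt(181)

sqrt(181)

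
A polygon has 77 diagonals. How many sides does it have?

Using d = n(n - 3)/2, we solve 77 = n(n - 3)/2.
So n(n - 3) = 154.
Testing n = 14: 14 * 11 = 154 = 154. Correct.
The polygon has 14 sides.

14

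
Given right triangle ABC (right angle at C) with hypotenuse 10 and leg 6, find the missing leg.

BC = sqrt(10^2 - 6^2) = sqrt(64) = 8

8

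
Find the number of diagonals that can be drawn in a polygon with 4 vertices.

Total line segments between 4 vertices = C(4,2) = 6.
Subtract the 4 sides: 6 - 4 = 2 diagonals.

2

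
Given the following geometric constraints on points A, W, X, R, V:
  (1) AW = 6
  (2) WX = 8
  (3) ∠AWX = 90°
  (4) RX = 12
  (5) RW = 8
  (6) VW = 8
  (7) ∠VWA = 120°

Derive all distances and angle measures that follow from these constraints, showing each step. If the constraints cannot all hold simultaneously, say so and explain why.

The constraints are consistent.

Step 1: From AW = 6, WX = 8, and ∠AWX = 90°, by the law of cosines:
  AX² = AW² + WX² - 2·AW·WX·cos(90°) = 36 + 64 - 0 = 100
  AX = 10

Step 2: From AW = 6, WV = 8, and ∠AWV = 120°, by the law of cosines:
  AV² = AW² + WV² - 2·AW·WV·cos(120°) = 36 + 64 + 48 = 148
  AV = 2·√37

Step 3: From WR = 8, WX = 8, RX = 12, by the inverse law of cosines:
  cos(∠RWX) = (WR² + WX² - RX²) / (2·WR·WX)
  ∠RWX = 97.18°

Step 4: From XR = 12, XW = 8, RW = 8, by the inverse law of cosines:
  cos(∠RXW) = (XR² + XW² - RW²) / (2·XR·XW)
  ∠RXW = 41.41°

Step 5: From RW = 8, RX = 12, WX = 8, by the inverse law of cosines:
  cos(∠WRX) = (RW² + RX² - WX²) / (2·RW·RX)
  ∠WRX = 41.41°

Step 6: From AV = 2·√37, AW = 6, VW = 8, by the inverse law of cosines:
  cos(∠VAW) = (AV² + AW² - VW²) / (2·AV·AW)
  ∠VAW = 34.72°

Step 7: From AW = 6, AX = 10, WX = 8, by the inverse law of cosines:
  cos(∠WAX) = (AW² + AX² - WX²) / (2·AW·AX)
  ∠WAX = 53.13°

Step 8: From XA = 10, XW = 8, AW = 6, by the inverse law of cosines:
  cos(∠AXW) = (XA² + XW² - AW²) / (2·XA·XW)
  ∠AXW = 36.87°

Step 9: From VA = 2·√37, VW = 8, AW = 6, by the inverse law of cosines:
  cos(∠AVW) = (VA² + VW² - AW²) / (2·VA·VW)
  ∠AVW = 25.28°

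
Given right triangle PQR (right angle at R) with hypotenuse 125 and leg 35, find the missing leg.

Rearranging the Pythagorean theorem to solve for the unknown leg:
leg^2 = hypotenuse^2 - known_leg^2 = 15625 - 1225 = 14400
leg = sqrt(14400) = 120.

120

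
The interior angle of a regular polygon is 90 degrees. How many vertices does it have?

Exterior angle = 180 - 90 = 90. n = 360 / 90 = 4.

4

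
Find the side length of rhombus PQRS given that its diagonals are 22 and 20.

The diagonals of a rhombus bisect each other at right angles.
Half-diagonals: 22/2 = 11 and 20/2 = 10
side = sqrt(11^2 + 10^2)
side = sqrt(121 + 100)
side = sqrt(221)

sqrt(221)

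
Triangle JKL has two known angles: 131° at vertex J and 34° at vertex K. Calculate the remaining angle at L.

angle L = 180 - 131 - 34 = 15 degrees.

15 degrees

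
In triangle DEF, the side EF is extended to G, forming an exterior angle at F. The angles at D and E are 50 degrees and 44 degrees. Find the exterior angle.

The interior angle at F is 180 - 50 - 44 = 86 degrees.
The exterior angle and interior angle at F are supplementary:
Exterior angle = 180 - 86 = 94 degrees.

94 degrees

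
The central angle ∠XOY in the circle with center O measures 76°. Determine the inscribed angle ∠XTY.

An inscribed angle intercepts an arc from a point on the circle, while the central angle intercepts the same arc from the center.
The inscribed angle is always half the central angle: 76° / 2 = 38°.

38°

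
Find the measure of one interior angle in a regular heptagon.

Each interior angle of a regular n-gon is (n - 2) * 180 / n.
For n = 7: (7 - 2) * 180 / 7 = 900/7 = 900/7 degrees.

900/7 degrees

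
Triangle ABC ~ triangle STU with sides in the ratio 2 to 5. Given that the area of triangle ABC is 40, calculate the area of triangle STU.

For similar figures, the area ratio equals the square of the side ratio.
Side ratio (ABC to STU) = 2:5, so area ratio = 2^2:5^2 = 4:25.
If the area of ABC is 40, then the area of STU = 40 * (25/4) = 250.

250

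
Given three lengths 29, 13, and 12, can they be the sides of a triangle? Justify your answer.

Check the triangle inequality: 13 + 12 = 25 ≤ 29.
Since the sum of two sides does not exceed the third, no triangle can be formed.

No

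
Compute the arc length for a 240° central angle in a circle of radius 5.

The full circumference is 2πr = 2π(5) = 10*pi.
The arc spans 240° out of 360°, which is a fraction of 2/3.
Arc length = 10*pi × 2/3 = 20*pi/3.

20*pi/3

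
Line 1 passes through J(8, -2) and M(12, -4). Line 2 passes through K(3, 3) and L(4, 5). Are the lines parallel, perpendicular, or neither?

Slope of line 1: m1 = (-4 - -2)/(12 - 8) = -2/4 = -1/2
Slope of line 2: m2 = (5 - 3)/(4 - 3) = 2/1 = 2
Two lines are perpendicular when the product of their slopes is -1 (negative reciprocals).
m1 * m2 = (-1/2) * (2) = -1, confirming perpendicularity.

Perpendicular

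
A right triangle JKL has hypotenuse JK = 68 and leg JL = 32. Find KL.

By the Pythagorean theorem: KL^2 = JK^2 - JL^2
KL^2 = 68^2 - 32^2 = 4624 - 1024 = 3600
KL = sqrt(3600) = 60

60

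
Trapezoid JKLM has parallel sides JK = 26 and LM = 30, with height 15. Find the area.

Area of a trapezoid = (base1 + base2) * height / 2
Area = (26 + 30) * 15 / 2
Area = 56 * 15 / 2
Area = 840 / 2
Area = 420

420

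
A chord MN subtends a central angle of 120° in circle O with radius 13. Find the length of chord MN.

Drop a perpendicular from the center to the chord, bisecting both the chord and the central angle.
Each half-chord = r sin(θ/2) = 13 sin(60°).
The full chord = 2 × 13 × sin(60°) = 13*sqrt(3).

13*sqrt(3)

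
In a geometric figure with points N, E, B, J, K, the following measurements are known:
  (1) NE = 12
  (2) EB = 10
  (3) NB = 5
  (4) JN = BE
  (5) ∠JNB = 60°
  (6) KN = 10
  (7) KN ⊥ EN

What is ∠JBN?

From the given relations: JN = BE = 10.
Step 1: By the law of cosines on triangle BNJ: BJ² = 5² + 10² − 2·5·10·cos(60°) = 75, so BJ = 5·√3.
Step 2: By the inverse law of cosines on triangle JBN: cos(∠JBN) = ((5·√3)² + 5² − 10²) / (2·5·√3·5) = 0/86.6 = 0, so ∠JBN = 90°.

Therefore, the measure of angle ∠JBN = 90°.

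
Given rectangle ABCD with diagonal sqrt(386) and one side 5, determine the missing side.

Using the Pythagorean theorem: d^2 = a^2 + b^2
b^2 = d^2 - a^2
b^2 = 386 - 25
b^2 = 361
b = sqrt(361) = 19

19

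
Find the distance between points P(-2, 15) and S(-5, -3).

d = sqrt((-5 - -2)^2 + (-3 - 15)^2)
d = sqrt(-3^2 + -18^2)
d = sqrt(9 + 324)
d = sqrt(333) = 3*sqrt(37)

3*sqrt(37)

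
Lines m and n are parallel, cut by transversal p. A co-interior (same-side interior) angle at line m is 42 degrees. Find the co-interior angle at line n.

Co-interior (same-side interior) angles are between the parallel lines on the same side of the transversal.
Unlike corresponding or alternate interior angles, they are supplementary rather than equal.
So the angle = 180 - 42 = 138 degrees.

138 degrees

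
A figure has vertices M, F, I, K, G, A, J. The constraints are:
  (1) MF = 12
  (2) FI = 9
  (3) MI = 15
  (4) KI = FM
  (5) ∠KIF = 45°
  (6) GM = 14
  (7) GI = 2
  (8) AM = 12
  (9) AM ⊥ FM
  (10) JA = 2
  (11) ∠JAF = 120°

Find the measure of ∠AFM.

Step 1: By the law of cosines on triangle FMA: FA² = 12² + 12² − 2·12·12·cos(90°) = 288, so FA = 12·√2.
Step 2: By the inverse law of cosines on triangle AFM: cos(∠AFM) = ((12·√2)² + 12² − 12²) / (2·12·√2·12) = 288/407.29 = 0.7071, so ∠AFM = 45°.

Therefore, the measure of angle ∠AFM = 45°.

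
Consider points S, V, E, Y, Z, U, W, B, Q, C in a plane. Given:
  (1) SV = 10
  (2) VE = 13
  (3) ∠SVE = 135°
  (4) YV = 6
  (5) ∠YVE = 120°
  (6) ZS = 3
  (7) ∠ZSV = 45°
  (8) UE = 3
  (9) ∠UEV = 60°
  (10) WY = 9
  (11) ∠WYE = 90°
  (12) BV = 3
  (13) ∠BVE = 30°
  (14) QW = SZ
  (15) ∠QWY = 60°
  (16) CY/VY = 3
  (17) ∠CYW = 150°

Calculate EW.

Step 1: By the law of cosines on triangle EVY: EY² = 13² + 6² − 2·13·6·cos(120°) = 283, so EY ≈ 16.82.
Step 2: By the law of cosines on triangle EYW: EW² = 16.82² + 9² − 2·16.82·9·cos(90°) = 364, so EW = 2·√91.

Therefore, the length of EW = 2·√91.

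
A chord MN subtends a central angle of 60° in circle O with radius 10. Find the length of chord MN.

Drop a perpendicular from the center to the chord, bisecting both the chord and the central angle.
Each half-chord = r sin(θ/2) = 10 sin(30°).
The full chord = 2 × 10 × sin(30°) = 10.

10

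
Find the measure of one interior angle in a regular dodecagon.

Each interior angle of a regular n-gon is (n - 2) * 180 / n.
For n = 12: (12 - 2) * 180 / 12 = 1800/12 = 150 degrees.

150 degrees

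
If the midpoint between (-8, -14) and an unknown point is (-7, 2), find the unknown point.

Using the midpoint formula: M = ((x1 + x2)/2, (y1 + y2)/2)
We know M = (-7, 2) and P = (-8, -14)
For x: -7 = (-8 + x2)/2, so x2 = 2*-7 - -8 = -6
For y: 2 = (-14 + y2)/2, so y2 = 2*2 - -14 = 18
Q = (-6, 18)

(-6, 18)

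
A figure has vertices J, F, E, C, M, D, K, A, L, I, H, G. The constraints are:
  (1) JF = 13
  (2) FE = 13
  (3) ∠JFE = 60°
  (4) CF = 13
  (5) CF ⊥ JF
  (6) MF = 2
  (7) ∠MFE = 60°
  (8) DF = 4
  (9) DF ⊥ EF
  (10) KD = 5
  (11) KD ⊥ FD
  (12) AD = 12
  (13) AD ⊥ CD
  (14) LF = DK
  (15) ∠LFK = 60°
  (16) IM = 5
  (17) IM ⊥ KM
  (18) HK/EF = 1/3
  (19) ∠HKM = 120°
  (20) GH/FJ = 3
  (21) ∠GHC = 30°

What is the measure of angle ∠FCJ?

Step 1: By the law of cosines on triangle CFJ: CJ² = 13² + 13² − 2·13·13·cos(90°) = 338, so CJ = 13·√2.
Step 2: By the inverse law of cosines on triangle FCJ: cos(∠FCJ) = (13² + (13·√2)² − 13²) / (2·13·13·√2) = 338/478 = 0.7071, so ∠FCJ = 45°.

Therefore, the measure of angle ∠FCJ = 45°.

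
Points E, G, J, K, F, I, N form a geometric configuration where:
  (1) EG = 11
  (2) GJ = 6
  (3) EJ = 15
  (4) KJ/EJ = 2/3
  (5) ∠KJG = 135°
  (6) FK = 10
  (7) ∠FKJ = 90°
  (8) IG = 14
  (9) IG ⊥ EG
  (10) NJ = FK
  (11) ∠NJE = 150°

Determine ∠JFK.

From the given relations: KJ = 2/3·EJ = 2/3·15 = 10.
Step 1: By the law of cosines on triangle FKJ: FJ² = 10² + 10² − 2·10·10·cos(90°) = 200, so FJ = 10·√2.
Step 2: By the inverse law of cosines on triangle JFK: cos(∠JFK) = ((10·√2)² + 10² − 10²) / (2·10·√2·10) = 200/282.84 = 0.7071, so ∠JFK = 45°.

Therefore, the measure of angle ∠JFK = 45°.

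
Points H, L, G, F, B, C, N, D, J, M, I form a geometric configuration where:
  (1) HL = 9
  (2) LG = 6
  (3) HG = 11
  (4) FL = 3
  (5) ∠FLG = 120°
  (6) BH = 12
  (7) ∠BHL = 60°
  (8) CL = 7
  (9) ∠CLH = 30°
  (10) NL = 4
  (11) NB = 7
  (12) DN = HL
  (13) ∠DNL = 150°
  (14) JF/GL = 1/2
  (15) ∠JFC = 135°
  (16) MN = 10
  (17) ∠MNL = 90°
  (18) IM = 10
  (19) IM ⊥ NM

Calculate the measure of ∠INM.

Step 1: By the law of cosines on triangle NMI: NI² = 10² + 10² − 2·10·10·cos(90°) = 200, so NI = 10·√2.
Step 2: By the inverse law of cosines on triangle INM: cos(∠INM) = ((10·√2)² + 10² − 10²) / (2·10·√2·10) = 200/282.84 = 0.7071, so ∠INM = 45°.

Therefore, the measure of angle ∠INM = 45°.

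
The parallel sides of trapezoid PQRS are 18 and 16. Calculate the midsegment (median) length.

midsegment = (18 + 16) / 2 = 34 / 2 = 17

17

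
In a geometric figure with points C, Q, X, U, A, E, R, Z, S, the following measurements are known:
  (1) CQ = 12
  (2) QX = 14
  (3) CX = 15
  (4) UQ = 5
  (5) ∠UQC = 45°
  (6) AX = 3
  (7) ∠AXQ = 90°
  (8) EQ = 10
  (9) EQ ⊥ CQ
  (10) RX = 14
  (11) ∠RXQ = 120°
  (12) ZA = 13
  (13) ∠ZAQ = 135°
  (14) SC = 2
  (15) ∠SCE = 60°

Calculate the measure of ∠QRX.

Step 1: By the law of cosines on triangle RXQ: RQ² = 14² + 14² − 2·14·14·cos(120°) = 588, so RQ = 14·√3.
Step 2: By the inverse law of cosines on triangle QRX: cos(∠QRX) = ((14·√3)² + 14² − 14²) / (2·14·√3·14) = 588/678.96 = 0.866, so ∠QRX = 30°.

Therefore, the measure of angle ∠QRX = 30°.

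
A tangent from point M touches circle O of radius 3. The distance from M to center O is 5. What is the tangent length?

tangent = √(d² - r²) = √(5² - 3²) = √(25 - 9) = √16 = 4

4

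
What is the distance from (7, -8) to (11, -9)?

The horizontal distance is |11 - 7| = 4 and the vertical distance is |-9 - -8| = 1.
By the Pythagorean theorem, d = sqrt(4^2 + 1^2) = sqrt(17).

sqrt(17)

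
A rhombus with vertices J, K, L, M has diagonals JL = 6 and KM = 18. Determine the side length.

In a rhombus, the diagonals bisect each other perpendicularly, creating four congruent right triangles.
Each triangle has legs 3 (half of 6) and 9 (half of 18).
The hypotenuse of each right triangle is a side of the rhombus:
side = sqrt(3^2 + 9^2) = sqrt(90) = 3*sqrt(10)

3*sqrt(10)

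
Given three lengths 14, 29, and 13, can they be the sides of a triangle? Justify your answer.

No.
The triangle inequality is violated: 14 + 13 = 27 ≤ 29.
These lengths cannot form a triangle.

No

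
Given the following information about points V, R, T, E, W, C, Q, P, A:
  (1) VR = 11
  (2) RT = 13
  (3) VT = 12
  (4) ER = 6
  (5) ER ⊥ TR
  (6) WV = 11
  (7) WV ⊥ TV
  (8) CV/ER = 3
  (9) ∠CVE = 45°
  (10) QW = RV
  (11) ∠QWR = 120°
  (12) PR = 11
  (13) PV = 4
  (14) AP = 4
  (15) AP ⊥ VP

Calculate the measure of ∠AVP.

Step 1: By the law of cosines on triangle VPA: VA² = 4² + 4² − 2·4·4·cos(90°) = 32, so VA = 4·√2.
Step 2: By the inverse law of cosines on triangle AVP: cos(∠AVP) = ((4·√2)² + 4² − 4²) / (2·4·√2·4) = 32/45.25 = 0.7071, so ∠AVP = 45°.

Therefore, the measure of angle ∠AVP = 45°.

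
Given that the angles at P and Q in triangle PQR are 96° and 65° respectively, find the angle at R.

The interior angles sum to 180°: angle R = 180 - 96 - 65 = 19°.
The triangle is obtuse (angles 96°, 65°, 19°).

19 degrees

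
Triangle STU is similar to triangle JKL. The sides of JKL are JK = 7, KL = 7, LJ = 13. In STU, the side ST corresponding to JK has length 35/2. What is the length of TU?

k = 35/2/7 = 5/2. TU = 5/2 * 7 = 35/2.

35/2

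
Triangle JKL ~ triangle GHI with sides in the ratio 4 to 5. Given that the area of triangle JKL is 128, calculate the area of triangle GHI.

For similar figures, the area ratio equals the square of the side ratio.
Side ratio (JKL to GHI) = 4:5, so area ratio = 4^2:5^2 = 16:25.
If the area of JKL is 128, then the area of GHI = 128 * (25/16) = 200.

200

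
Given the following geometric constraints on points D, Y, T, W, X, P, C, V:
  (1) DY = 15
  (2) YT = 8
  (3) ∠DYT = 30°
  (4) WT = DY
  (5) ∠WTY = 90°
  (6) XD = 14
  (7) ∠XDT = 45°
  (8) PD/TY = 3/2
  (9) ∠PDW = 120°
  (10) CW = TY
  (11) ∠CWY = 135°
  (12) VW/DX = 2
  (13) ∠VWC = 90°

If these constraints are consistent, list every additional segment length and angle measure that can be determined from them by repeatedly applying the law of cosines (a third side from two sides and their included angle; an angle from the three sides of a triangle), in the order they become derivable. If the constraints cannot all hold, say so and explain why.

The constraints are consistent. Derivable facts, in order:
After 1 step:
- CV = 4·√53
- DT ≈ 9.01
- YW = 17
After 2 steps:
- TX ≈ 9.94
- YC ≈ 23.35
- ∠CVW = 15.95°
- ∠DTY = 123.64°
- ∠TDY = 26.36°
- ∠TWY = 28.07°
- ∠TYW = 61.93°
- ∠VCW = 74.05°
After 3 steps:
- ∠CYW = 14.02°
- ∠DTX = 95.14°
- ∠DXT = 39.86°
- ∠WCY = 30.98°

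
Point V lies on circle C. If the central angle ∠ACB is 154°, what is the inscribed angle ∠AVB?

Inscribed angle = 154° / 2 = 77° (inscribed angle theorem).

77°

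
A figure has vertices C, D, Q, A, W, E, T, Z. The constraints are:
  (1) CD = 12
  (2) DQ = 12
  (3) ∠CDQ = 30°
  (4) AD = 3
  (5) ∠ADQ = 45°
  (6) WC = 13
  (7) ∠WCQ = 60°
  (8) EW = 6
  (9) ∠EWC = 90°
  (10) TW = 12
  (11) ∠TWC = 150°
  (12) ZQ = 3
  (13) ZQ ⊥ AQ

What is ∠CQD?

Step 1: By the law of cosines on triangle QDC: QC² = 12² + 12² − 2·12·12·cos(30°) = 38.58, so QC ≈ 6.21.
Step 2: By the inverse law of cosines on triangle CQD: cos(∠CQD) = (6.21² + 12² − 12²) / (2·6.21·12) = 38.58/149.08 = 0.2588, so ∠CQD = 75°.

Therefore, the measure of angle ∠CQD = 75°.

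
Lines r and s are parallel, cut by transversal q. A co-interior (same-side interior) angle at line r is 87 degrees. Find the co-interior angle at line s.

Co-interior angles sum to 180: 180 - 87 = 93 degrees.

93 degrees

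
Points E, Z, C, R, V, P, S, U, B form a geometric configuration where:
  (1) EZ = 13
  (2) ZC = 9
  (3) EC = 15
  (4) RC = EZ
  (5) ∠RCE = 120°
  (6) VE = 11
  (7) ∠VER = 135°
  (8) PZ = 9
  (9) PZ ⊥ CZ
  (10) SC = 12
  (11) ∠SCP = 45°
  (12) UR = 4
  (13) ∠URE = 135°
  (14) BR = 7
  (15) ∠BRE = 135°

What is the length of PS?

Step 1: By the law of cosines on triangle CZP: CP² = 9² + 9² − 2·9·9·cos(90°) = 162, so CP = 9·√2.
Step 2: By the law of cosines on triangle PCS: PS² = (9·√2)² + 12² − 2·9·√2·12·cos(45°) = 90, so PS = 3·√10.

Therefore, the length of PS = 3·√10.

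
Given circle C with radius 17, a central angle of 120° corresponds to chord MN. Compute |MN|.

Chord length = 2r sin(θ/2)
= 2 × 17 × sin(120°/2)
= 2 × 17 × sin(60°)
= 17*sqrt(3)

17*sqrt(3)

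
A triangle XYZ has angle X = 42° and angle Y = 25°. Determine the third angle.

By the triangle angle sum property, the three interior angles of any triangle add up to 180°.
We know angle X = 42° and angle Y = 25°, so their sum is 67°.
Therefore angle Z = 180° - 67° = 113°.

113 degrees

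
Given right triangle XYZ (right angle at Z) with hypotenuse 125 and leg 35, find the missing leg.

YZ = sqrt(125^2 - 35^2) = sqrt(14400) = 120

120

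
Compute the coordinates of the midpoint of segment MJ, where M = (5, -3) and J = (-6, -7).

The midpoint is the average of the coordinates:
x: (5 + -6)/2 = -1/2
y: (-3 + -7)/2 = -5
Midpoint = (-1/2, -5)

(-1/2, -5)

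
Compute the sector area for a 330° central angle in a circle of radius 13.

Sector area = π(13²)(11/12) = 1859*pi/12

1859*pi/12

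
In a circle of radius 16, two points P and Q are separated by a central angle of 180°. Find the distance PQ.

Chord length = 2r sin(θ/2)
= 2 × 16 × sin(180°/2)
= 2 × 16 × sin(90°)
= 32

32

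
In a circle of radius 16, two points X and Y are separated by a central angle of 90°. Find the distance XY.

Drop a perpendicular from the center to the chord, bisecting both the chord and the central angle.
Each half-chord = r sin(θ/2) = 16 sin(45°).
The full chord = 2 × 16 × sin(45°) = 16*sqrt(2).

16*sqrt(2)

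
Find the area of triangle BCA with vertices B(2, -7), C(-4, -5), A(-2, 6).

The Shoelace formula computes the area from vertex coordinates by summing cross products.
For vertices (2,-7), (-4,-5), (-2,6):
Signed sum = 2*-5 - -4*-7 + -4*6 - -2*-5 + -2*-7 - 2*6
= -38 + -34 + 2 = -70
Area = (1/2)|-70| = 35.

35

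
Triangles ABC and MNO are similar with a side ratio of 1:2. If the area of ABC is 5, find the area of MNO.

Area ratio = (1/2)^2 = 1/4. Area of MNO = 5 * 4/1 = 20.

20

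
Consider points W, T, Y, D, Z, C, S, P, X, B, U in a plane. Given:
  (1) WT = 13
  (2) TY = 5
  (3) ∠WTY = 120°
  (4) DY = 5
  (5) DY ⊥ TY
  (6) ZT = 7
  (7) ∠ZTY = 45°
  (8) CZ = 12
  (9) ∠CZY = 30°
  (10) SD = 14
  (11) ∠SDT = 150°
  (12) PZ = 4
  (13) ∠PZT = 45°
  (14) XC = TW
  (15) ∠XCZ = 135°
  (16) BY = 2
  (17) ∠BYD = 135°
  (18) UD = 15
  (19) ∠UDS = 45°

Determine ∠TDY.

Step 1: By the law of cosines on triangle DYT: DT² = 5² + 5² − 2·5·5·cos(90°) = 50, so DT = 5·√2.
Step 2: By the inverse law of cosines on triangle TDY: cos(∠TDY) = ((5·√2)² + 5² − 5²) / (2·5·√2·5) = 50/70.71 = 0.7071, so ∠TDY = 45°.

Therefore, the measure of angle ∠TDY = 45°.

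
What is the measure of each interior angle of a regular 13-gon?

Each interior angle of a regular n-gon is (n - 2) * 180 / n.
For n = 13: (13 - 2) * 180 / 13 = 1980/13 = 1980/13 degrees.

1980/13 degrees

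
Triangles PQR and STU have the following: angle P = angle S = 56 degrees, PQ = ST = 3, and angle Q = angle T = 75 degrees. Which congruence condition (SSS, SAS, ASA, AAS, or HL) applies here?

The given information provides:
angle P = angle S = 56 degrees, PQ = ST = 3, and angle Q = angle T = 75 degrees
This matches the ASA congruence theorem.
Two pairs of corresponding angles and the included side are equal (Angle-Side-Angle).

ASA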